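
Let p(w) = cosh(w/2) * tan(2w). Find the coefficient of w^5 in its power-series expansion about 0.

Take the Cauchy product of the two expansions.

4421/960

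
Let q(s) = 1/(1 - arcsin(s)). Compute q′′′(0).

Compose series: expand the inner function first, then feed it into the outer expansion.
The coefficient of s^3 in the expansion is 7/6, so q′′′(0) = 3! * (7/6) = 7.

7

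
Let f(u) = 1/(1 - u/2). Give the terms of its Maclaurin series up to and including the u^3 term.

[u^0] = 1;  [u^1] = 1/2;  [u^2] = 1/4;  [u^3] = 1/8.

u^3/8 + u^2/4 + u/2 + 1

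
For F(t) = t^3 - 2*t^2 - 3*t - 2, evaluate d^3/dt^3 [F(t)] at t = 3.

Differentiate repeatedly and evaluate at the center.
From the series, [(t - 3)^3] F = 1; multiply by 3! = 6 to get 6.

6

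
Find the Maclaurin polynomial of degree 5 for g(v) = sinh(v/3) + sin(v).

61*v^5/7290 - 13*v^3/81 + 4*v/3

Combine the two series term by term.
[v^0] = 0;  [v^1] = 4/3;  [v^2] = 0;  [v^3] = -13/81;  [v^4] = 0;  [v^5] = 61/7290.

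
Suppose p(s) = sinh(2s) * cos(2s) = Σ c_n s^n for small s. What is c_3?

-8/3

Multiply the two series term by term and collect like powers.
p(0) = 0
p′(0) = 2
p′′(0) = 0
p′′′(0) = -16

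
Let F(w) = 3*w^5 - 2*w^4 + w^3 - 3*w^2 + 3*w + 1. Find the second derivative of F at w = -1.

Differentiate repeatedly and evaluate at the center.
From the series, [(w + 1)^2] F = -48; multiply by 2! = 2 to get -96.

-96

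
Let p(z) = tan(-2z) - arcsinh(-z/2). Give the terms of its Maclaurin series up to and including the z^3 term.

-43*z^3/16 - 3*z/2

Add the two expansions coefficient-wise.
p(0) = 0
p′(0) = -3/2
p′′(0) = 0
p′′′(0) = -129/8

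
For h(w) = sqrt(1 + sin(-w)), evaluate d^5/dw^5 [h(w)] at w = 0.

Let u equal the inner series; expand the outer function in u and truncate.
The coefficient of w^5 in the expansion is -1/3840, so h^(5)(0) = 5! * (-1/3840) = -1/32.

-1/32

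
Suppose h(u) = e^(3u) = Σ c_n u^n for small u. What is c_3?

9/2

Use the known series and substitute for the argument.
h(0) = 1
h′(0) = 3
h′′(0) = 9
h′′′(0) = 27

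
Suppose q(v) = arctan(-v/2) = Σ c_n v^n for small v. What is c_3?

1/24

q(0) = 0
q′(0) = -1/2
q′′(0) = 0
q′′′(0) = 1/4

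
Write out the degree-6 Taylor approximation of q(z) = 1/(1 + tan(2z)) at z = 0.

7808*z^6/45 - 1024*z^5/15 + 80*z^4/3 - 32*z^3/3 + 4*z^2 - 2*z + 1

Substitute the inner expansion into the outer series and collect powers.
q(0) = 1
q′(0) = -2
q′′(0) = 8
q′′′(0) = -64
q^(4)(0) = 640
q^(5)(0) = -8192
q^(6)(0) = 124928
The Taylor polynomial is Σ q^(k)(0)/k! · z^k.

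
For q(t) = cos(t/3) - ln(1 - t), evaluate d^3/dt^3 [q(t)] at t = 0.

2

Expand each term separately and add.
From the series, [t^3] q = 1/3; multiply by 3! = 6 to get 2.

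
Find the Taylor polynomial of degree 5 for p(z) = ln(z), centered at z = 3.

p(3) = ln(3)
p′(3) = 1/3
p′′(3) = -1/9
p′′′(3) = 2/27
p^(4)(3) = -2/27
p^(5)(3) = 8/81

(z - 3)^5/1215 - (z - 3)^4/324 + (z - 3)^3/81 - (z - 3)^2/18 + (z - 3)/3 + ln(3)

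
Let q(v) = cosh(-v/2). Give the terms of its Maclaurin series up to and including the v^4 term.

v^4/384 + v^2/8 + 1

Use the known series and substitute for the argument.
[v^0] = 1;  [v^1] = 0;  [v^2] = 1/8;  [v^3] = 0;  [v^4] = 1/384.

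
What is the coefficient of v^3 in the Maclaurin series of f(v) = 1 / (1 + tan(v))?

-4/3

Expand as Σ (-1)^k u^k with u equal to the inner function's series.
[v^0] = 1;  [v^1] = -1;  [v^2] = 1;  [v^3] = -4/3.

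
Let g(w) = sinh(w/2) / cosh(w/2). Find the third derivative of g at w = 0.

-1/4

Invert the denominator's series and multiply.
The coefficient of w^3 in the expansion is -1/24, so g′′′(0) = 3! * (-1/24) = -1/4.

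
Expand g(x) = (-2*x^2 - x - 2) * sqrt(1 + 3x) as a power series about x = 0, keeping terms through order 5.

-27*x^5/2 + 441*x^4/64 - 21*x^3/4 - 5*x^2/4 - 4*x - 2

Multiply each power in the prefactor through the base expansion.
g(0) = -2
g′(0) = -4
g′′(0) = -5/2
g′′′(0) = -63/2
g^(4)(0) = 1323/8
g^(5)(0) = -1620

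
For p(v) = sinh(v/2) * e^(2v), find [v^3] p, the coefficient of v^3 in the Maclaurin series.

49/48

Multiply the two series term by term and collect like powers.
[v^0] = 0;  [v^1] = 1/2;  [v^2] = 1;  [v^3] = 49/48.
So c_3 = p′′′(0)/3! = 49/48.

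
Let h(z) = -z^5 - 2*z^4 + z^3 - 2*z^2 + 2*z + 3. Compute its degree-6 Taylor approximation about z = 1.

h(1) = 1
h′(1) = -12
h′′(1) = -42
h′′′(1) = -102
h^(4)(1) = -168
h^(5)(1) = -120
h^(6)(1) = 0
Dividing each by k! gives the coefficients c_0, ..., c_6.

-(z - 1)^5 - 7*(z - 1)^4 - 17*(z - 1)^3 - 21*(z - 1)^2 - 12*(z - 1) + 1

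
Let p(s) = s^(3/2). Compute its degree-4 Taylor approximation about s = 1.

Compute the successive derivatives at the expansion point and divide by k!.
[(s - 1)^0] = 1;  [(s - 1)^1] = 3/2;  [(s - 1)^2] = 3/8;  [(s - 1)^3] = -1/16;  [(s - 1)^4] = 3/128.

3*(s - 1)^4/128 - (s - 1)^3/16 + 3*(s - 1)^2/8 + 3*(s - 1)/2 + 1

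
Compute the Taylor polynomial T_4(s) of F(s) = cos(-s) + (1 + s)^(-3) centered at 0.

361*s^4/24 - 10*s^3 + 11*s^2/2 - 3*s + 2

Combine the two series term by term.
[s^0] = 2;  [s^1] = -3;  [s^2] = 11/2;  [s^3] = -10;  [s^4] = 361/24.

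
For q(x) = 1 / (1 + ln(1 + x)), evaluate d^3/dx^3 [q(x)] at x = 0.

Use the geometric series for the reciprocal, then substitute.
The coefficient of x^3 in the expansion is -7/3, so q′′′(0) = 3! * (-7/3) = -14.

-14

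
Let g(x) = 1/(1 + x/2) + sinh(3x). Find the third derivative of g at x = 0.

105/4

Expand each term separately and add.
The coefficient of x^3 in the expansion is 35/8, so g′′′(0) = 3! * (35/8) = 105/4.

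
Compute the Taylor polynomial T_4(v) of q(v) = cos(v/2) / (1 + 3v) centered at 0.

30673*v^4/384 - 213*v^3/8 + 71*v^2/8 - 3*v + 1

Take the Cauchy product of the two expansions.
q(0) = 1
q′(0) = -3
q′′(0) = 71/4
q′′′(0) = -639/4
q^(4)(0) = 30673/16
Dividing each by k! gives the coefficients c_0, ..., c_4.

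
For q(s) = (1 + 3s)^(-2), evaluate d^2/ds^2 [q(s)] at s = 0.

54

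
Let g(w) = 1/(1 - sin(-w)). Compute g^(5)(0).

-61

Substitute the inner expansion into the outer series and collect powers.
The coefficient of w^5 in the expansion is -61/120, so g^(5)(0) = 5! * (-61/120) = -61.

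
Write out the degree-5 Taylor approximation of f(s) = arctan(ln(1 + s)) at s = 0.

Let u equal the inner series; expand the outer function in u and truncate.
f(0) = 0
f′(0) = 1
f′′(0) = -1
f′′′(0) = 0
f^(4)(0) = 6
f^(5)(0) = -22

-11*s^5/60 + s^4/4 - s^2/2 + s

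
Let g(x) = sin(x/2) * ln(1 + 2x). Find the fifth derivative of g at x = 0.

Write out both Maclaurin series and multiply, keeping only the needed powers.
The coefficient of x^5 in the expansion is -47/24, so g^(5)(0) = 5! * (-47/24) = -235.

-235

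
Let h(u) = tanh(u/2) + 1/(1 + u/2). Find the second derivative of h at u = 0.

Expand each term separately and add.
The coefficient of u^2 in the expansion is 1/4, so h′′(0) = 2! * (1/4) = 1/2.

1/2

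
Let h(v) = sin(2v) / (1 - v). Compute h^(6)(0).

672

Multiply the numerator's expansion by the denominator's geometric series.
From the series, [v^6] h = 14/15; multiply by 6! = 720 to get 672.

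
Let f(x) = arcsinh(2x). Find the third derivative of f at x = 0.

Compute the successive derivatives at the expansion point and divide by k!.
From the series, [x^3] f = -4/3; multiply by 3! = 6 to get -8.

-8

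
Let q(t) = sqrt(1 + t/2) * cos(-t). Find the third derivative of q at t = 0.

Multiply the two series term by term and collect like powers.
The coefficient of t^3 in the expansion is -15/128, so q′′′(0) = 3! * (-15/128) = -45/64.

-45/64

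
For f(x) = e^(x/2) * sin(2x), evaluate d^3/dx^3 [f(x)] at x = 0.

Write out both Maclaurin series and multiply, keeping only the needed powers.
From the series, [x^3] f = -13/12; multiply by 3! = 6 to get -13/2.

-13/2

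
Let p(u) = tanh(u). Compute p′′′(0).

From the series, [u^3] p = -1/3; multiply by 3! = 6 to get -2.

-2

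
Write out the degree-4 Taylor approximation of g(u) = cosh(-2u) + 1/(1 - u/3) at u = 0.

55*u^4/81 + u^3/27 + 19*u^2/9 + u/3 + 2

Combine the two series term by term.
[u^0] = 2;  [u^1] = 1/3;  [u^2] = 19/9;  [u^3] = 1/27;  [u^4] = 55/81.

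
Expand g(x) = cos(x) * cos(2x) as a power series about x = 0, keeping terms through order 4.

41*x^4/24 - 5*x^2/2 + 1

Multiply the two series term by term and collect like powers.
g(0) = 1
g′(0) = 0
g′′(0) = -5
g′′′(0) = 0
g^(4)(0) = 41
The Taylor polynomial is Σ g^(k)(0)/k! · x^k.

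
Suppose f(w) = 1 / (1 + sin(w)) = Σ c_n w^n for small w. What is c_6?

17/45

Use the geometric series for the reciprocal, then substitute.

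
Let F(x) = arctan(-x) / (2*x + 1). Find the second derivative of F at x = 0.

4

Expand 1/(denominator) as a geometric series and multiply by the numerator's series.
From the series, [x^2] F = 2; multiply by 2! = 2 to get 4.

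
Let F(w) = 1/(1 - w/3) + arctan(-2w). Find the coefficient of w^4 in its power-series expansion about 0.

1/81

Combine the two series term by term.
F(0) = 1
F′(0) = -5/3
F′′(0) = 2/9
F′′′(0) = 146/9
F^(4)(0) = 8/27
Then c_k = F^(k)(0)/k! gives each Taylor coefficient.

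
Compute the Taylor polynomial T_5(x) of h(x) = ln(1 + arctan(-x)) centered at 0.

Compose series: expand the inner function first, then feed it into the outer expansion.

-x^5/15 + x^4/12 - x^2/2 - x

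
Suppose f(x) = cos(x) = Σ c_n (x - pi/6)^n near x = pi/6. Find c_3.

f(pi/6) = sqrt(3)/2
f′(pi/6) = -1/2
f′′(pi/6) = -sqrt(3)/2
f′′′(pi/6) = 1/2
The Taylor polynomial is Σ f^(k)(pi/6)/k! · (x - pi/6)^k.

1/12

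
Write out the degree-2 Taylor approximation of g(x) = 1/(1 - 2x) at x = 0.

[x^0] = 1;  [x^1] = 2;  [x^2] = 4.

4*x^2 + 2*x + 1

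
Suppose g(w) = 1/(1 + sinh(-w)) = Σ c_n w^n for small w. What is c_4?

4/3

Compose series: expand the inner function first, then feed it into the outer expansion.
[w^0] = 1;  [w^1] = 1;  [w^2] = 1;  [w^3] = 7/6;  [w^4] = 4/3.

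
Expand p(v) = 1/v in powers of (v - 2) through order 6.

Compute the successive derivatives at the expansion point and divide by k!.
p(2) = 1/2
p′(2) = -1/4
p′′(2) = 1/4
p′′′(2) = -3/8
p^(4)(2) = 3/4
p^(5)(2) = -15/8
p^(6)(2) = 45/8

(v - 2)^6/128 - (v - 2)^5/64 + (v - 2)^4/32 - (v - 2)^3/16 + (v - 2)^2/8 - (v - 2)/4 + 1/2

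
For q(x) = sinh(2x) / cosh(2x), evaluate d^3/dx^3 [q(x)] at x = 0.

-16

Invert the denominator's series and multiply.
The coefficient of x^3 in the expansion is -8/3, so q′′′(0) = 3! * (-8/3) = -16.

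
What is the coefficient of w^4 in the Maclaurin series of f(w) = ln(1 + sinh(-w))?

-5/12

Plug the Maclaurin series of the inner function into that of the outer and collect terms.
f(0) = 0
f′(0) = -1
f′′(0) = -1
f′′′(0) = -3
f^(4)(0) = -10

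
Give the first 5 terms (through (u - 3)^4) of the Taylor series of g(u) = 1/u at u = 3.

(u - 3)^4/243 - (u - 3)^3/81 + (u - 3)^2/27 - (u - 3)/9 + 1/3

Compute the successive derivatives at the expansion point and divide by k!.
g(3) = 1/3
g′(3) = -1/9
g′′(3) = 2/27
g′′′(3) = -2/27
g^(4)(3) = 8/81
The Taylor polynomial is Σ g^(k)(3)/k! · (u - 3)^k.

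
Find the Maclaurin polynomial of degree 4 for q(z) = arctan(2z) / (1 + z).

2*z^4/3 - 2*z^3/3 - 2*z^2 + 2*z

Write out both Maclaurin series and multiply, keeping only the needed powers.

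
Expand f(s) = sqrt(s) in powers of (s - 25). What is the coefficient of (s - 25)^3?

1/50000

Differentiate repeatedly and evaluate at the center.
f(25) = 5
f′(25) = 1/10
f′′(25) = -1/500
f′′′(25) = 3/25000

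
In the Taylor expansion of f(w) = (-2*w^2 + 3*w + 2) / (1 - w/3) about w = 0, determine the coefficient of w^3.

Distribute the polynomial across the series and collect like powers.
f(0) = 2
f′(0) = 11/3
f′′(0) = -14/9
f′′′(0) = -14/9
So c_3 = f′′′(0)/3! = -7/27.

-7/27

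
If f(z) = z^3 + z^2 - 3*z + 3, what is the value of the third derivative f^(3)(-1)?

The coefficient of (z + 1)^3 in the expansion is 1, so f′′′(-1) = 3! * (1) = 6.

6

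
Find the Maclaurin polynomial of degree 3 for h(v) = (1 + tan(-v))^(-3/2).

43*v^3/16 + 15*v^2/8 + 3*v/2 + 1

Plug the Maclaurin series of the inner function into that of the outer and collect terms.
h(0) = 1
h′(0) = 3/2
h′′(0) = 15/4
h′′′(0) = 129/8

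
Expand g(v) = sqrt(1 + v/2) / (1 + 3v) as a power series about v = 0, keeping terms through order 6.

Take the Cauchy product of the two expansions.
g(0) = 1
g′(0) = -11/4
g′′(0) = 263/16
g′′′(0) = -9465/64
g^(4)(0) = 454305/256
g^(5)(0) = -27258195/1024
g^(6)(0) = 1962589095/4096
Then c_k = g^(k)(0)/k! gives each Taylor coefficient.

43613091*v^6/65536 - 1817213*v^5/8192 + 151435*v^4/2048 - 3155*v^3/128 + 263*v^2/32 - 11*v/4 + 1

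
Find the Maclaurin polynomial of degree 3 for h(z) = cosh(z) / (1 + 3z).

Multiply the two series term by term and collect like powers.

-57*z^3/2 + 19*z^2/2 - 3*z + 1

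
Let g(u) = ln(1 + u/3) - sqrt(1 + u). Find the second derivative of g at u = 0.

5/36

Expand each term separately and add.
The coefficient of u^2 in the expansion is 5/72, so g′′(0) = 2! * (5/72) = 5/36.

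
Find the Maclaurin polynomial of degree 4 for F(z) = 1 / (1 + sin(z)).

Expand as Σ (-1)^k u^k with u equal to the inner function's series.

2*z^4/3 - 5*z^3/6 + z^2 - z + 1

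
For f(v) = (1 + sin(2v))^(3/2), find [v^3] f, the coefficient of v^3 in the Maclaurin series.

-5/2

Compose series: expand the inner function first, then feed it into the outer expansion.
f(0) = 1
f′(0) = 3
f′′(0) = 3
f′′′(0) = -15
The Taylor polynomial is Σ f^(k)(0)/k! · v^k.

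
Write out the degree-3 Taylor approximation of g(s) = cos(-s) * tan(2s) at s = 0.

5*s^3/3 + 2*s

Expand each factor separately, then convolve coefficients.
g(0) = 0
g′(0) = 2
g′′(0) = 0
g′′′(0) = 10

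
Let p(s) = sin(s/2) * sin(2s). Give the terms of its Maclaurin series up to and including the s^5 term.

Expand each factor separately, then convolve coefficients.
p(0) = 0
p′(0) = 0
p′′(0) = 2
p′′′(0) = 0
p^(4)(0) = -17
p^(5)(0) = 0

-17*s^4/24 + s^2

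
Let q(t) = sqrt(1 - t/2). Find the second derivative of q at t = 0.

The coefficient of t^2 in the expansion is -1/32, so q′′(0) = 2! * (-1/32) = -1/16.

-1/16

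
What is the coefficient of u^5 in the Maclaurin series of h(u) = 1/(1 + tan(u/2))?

Let u equal the inner series; expand the outer function in u and truncate.
[u^0] = 1;  [u^1] = -1/2;  [u^2] = 1/4;  [u^3] = -1/6;  [u^4] = 5/48;  [u^5] = -1/15.

-1/15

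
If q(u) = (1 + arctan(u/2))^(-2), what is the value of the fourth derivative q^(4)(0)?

Let u equal the inner series; expand the outer function in u and truncate.
The coefficient of u^4 in the expansion is 3/16, so q^(4)(0) = 4! * (3/16) = 9/2.

9/2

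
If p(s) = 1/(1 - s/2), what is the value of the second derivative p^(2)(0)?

Use the known series and substitute for the argument.
The coefficient of s^2 in the expansion is 1/4, so p′′(0) = 2! * (1/4) = 1/2.

1/2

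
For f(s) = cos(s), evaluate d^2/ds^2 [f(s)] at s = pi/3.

Apply the Taylor formula c_k = f^(k)(a)/k!.
From the series, [(s - pi/3)^2] f = -1/4; multiply by 2! = 2 to get -1/2.

-1/2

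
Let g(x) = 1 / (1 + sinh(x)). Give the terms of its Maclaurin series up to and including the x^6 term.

77*x^6/45 - 181*x^5/120 + 4*x^4/3 - 7*x^3/6 + x^2 - x + 1

Use the geometric series for the reciprocal, then substitute.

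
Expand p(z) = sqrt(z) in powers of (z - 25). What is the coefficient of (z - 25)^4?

Apply the Taylor formula c_k = f^(k)(a)/k!.
[(z - 25)^0] = 5;  [(z - 25)^1] = 1/10;  [(z - 25)^2] = -1/1000;  [(z - 25)^3] = 1/50000;  [(z - 25)^4] = -1/2000000.
So c_4 = p^(4)(25)/4! = -1/2000000.

-1/2000000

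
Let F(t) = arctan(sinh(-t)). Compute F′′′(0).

Let u equal the inner series; expand the outer function in u and truncate.
The coefficient of t^3 in the expansion is 1/6, so F′′′(0) = 3! * (1/6) = 1.

1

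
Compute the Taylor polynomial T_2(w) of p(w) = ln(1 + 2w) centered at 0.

-2*w^2 + 2*w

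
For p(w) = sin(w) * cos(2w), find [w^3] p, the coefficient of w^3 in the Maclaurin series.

Expand each factor separately, then convolve coefficients.
[w^0] = 0;  [w^1] = 1;  [w^2] = 0;  [w^3] = -13/6.

-13/6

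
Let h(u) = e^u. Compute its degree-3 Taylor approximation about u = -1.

Use the known series and substitute for the argument.
h(-1) = e^(-1)
h′(-1) = e^(-1)
h′′(-1) = e^(-1)
h′′′(-1) = e^(-1)
Dividing each by k! gives the coefficients c_0, ..., c_3.

(u + 1)^3*e^(-1)/6 + (u + 1)^2*e^(-1)/2 + (u + 1)*e^(-1) + e^(-1)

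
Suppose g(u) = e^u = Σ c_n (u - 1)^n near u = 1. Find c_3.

Compute the successive derivatives at the expansion point and divide by k!.
[(u - 1)^0] = e;  [(u - 1)^1] = e;  [(u - 1)^2] = e/2;  [(u - 1)^3] = e/6.
So c_3 = g′′′(1)/3! = e/6.

e/6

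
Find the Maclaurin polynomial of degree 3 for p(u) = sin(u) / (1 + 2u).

Write out both Maclaurin series and multiply, keeping only the needed powers.
p(0) = 0
p′(0) = 1
p′′(0) = -4
p′′′(0) = 23

23*u^3/6 - 2*u^2 + u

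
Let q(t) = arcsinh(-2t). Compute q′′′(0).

8

From the series, [t^3] q = 4/3; multiply by 3! = 6 to get 8.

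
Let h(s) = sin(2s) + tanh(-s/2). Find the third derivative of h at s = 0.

-31/4

Expand each term separately and add.
The coefficient of s^3 in the expansion is -31/24, so h′′′(0) = 3! * (-31/24) = -31/4.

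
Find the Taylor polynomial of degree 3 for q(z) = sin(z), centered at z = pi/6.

q(pi/6) = 1/2
q′(pi/6) = sqrt(3)/2
q′′(pi/6) = -1/2
q′′′(pi/6) = -sqrt(3)/2
Then c_k = q^(k)(pi/6)/k! gives each Taylor coefficient.

-sqrt(3)*(z - pi/6)^3/12 - (z - pi/6)^2/4 + sqrt(3)*(z - pi/6)/2 + 1/2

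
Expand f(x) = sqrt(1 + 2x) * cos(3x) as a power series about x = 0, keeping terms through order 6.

-6*x^6/5 + 2*x^5 + 5*x^4 - 4*x^3 - 5*x^2 + x + 1

Write out both Maclaurin series and multiply, keeping only the needed powers.
[x^0] = 1;  [x^1] = 1;  [x^2] = -5;  [x^3] = -4;  [x^4] = 5;  [x^5] = 2;  [x^6] = -6/5.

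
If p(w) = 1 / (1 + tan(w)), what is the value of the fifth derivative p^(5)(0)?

Use the geometric series for the reciprocal, then substitute.
The coefficient of w^5 in the expansion is -32/15, so p^(5)(0) = 5! * (-32/15) = -256.

-256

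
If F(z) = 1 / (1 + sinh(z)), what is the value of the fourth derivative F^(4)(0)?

Write 1/(1+u) = 1 - u + u^2 - u^3 + ... and substitute the series for u.
From the series, [z^4] F = 4/3; multiply by 4! = 24 to get 32.

32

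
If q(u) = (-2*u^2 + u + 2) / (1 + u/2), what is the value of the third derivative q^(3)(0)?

Multiply each power in the prefactor through the base expansion.
From the series, [u^3] q = 1; multiply by 3! = 6 to get 6.

6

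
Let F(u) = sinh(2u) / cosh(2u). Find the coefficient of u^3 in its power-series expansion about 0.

Divide the numerator series by the denominator series (power-series long division).
[u^0] = 0;  [u^1] = 2;  [u^2] = 0;  [u^3] = -8/3.
So c_3 = F′′′(0)/3! = -8/3.

-8/3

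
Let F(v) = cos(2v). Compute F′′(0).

The coefficient of v^2 in the expansion is -2, so F′′(0) = 2! * (-2) = -4.

-4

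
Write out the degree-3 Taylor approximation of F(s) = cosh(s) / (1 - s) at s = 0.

3*s^3/2 + 3*s^2/2 + s + 1

Take the Cauchy product of the two expansions.
F(0) = 1
F′(0) = 1
F′′(0) = 3
F′′′(0) = 9
Then c_k = F^(k)(0)/k! gives each Taylor coefficient.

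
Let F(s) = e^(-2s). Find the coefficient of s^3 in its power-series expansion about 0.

-4/3

Compute the successive derivatives at the expansion point and divide by k!.
[s^0] = 1;  [s^1] = -2;  [s^2] = 2;  [s^3] = -4/3.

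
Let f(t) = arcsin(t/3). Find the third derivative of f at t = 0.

Differentiate repeatedly and evaluate at the center.
From the series, [t^3] f = 1/162; multiply by 3! = 6 to get 1/27.

1/27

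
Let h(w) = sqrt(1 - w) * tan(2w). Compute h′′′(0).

29/2

Multiply the two series term by term and collect like powers.
The coefficient of w^3 in the expansion is 29/12, so h′′′(0) = 3! * (29/12) = 29/2.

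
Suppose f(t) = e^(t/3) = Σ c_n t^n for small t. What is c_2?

1/18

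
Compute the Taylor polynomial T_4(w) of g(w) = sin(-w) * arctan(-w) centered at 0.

-w^4/2 + w^2

Take the Cauchy product of the two expansions.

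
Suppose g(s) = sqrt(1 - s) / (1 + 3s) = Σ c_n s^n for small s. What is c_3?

-499/16

Write out both Maclaurin series and multiply, keeping only the needed powers.
g(0) = 1
g′(0) = -7/2
g′′(0) = 83/4
g′′′(0) = -1497/8
Dividing each by k! gives the coefficients c_0, ..., c_3.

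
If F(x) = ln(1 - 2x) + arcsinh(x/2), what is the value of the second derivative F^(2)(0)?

-4

Add the two expansions coefficient-wise.
The coefficient of x^2 in the expansion is -2, so F′′(0) = 2! * (-2) = -4.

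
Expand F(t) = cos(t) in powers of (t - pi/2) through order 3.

Compute the successive derivatives at the expansion point and divide by k!.

(t - pi/2)^3/6 - (t - pi/2)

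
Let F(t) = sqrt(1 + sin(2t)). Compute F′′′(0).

Let u equal the inner series; expand the outer function in u and truncate.
The coefficient of t^3 in the expansion is -1/6, so F′′′(0) = 3! * (-1/6) = -1.

-1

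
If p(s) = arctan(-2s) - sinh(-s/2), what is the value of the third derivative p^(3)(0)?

Expand each term separately and add.
From the series, [s^3] p = 43/16; multiply by 3! = 6 to get 129/8.

129/8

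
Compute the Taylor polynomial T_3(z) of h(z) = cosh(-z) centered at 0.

z^2/2 + 1

[z^0] = 1;  [z^1] = 0;  [z^2] = 1/2;  [z^3] = 0.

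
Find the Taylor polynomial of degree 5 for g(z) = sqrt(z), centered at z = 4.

7*(z - 4)^5/131072 - 5*(z - 4)^4/16384 + (z - 4)^3/512 - (z - 4)^2/64 + (z - 4)/4 + 2

g(4) = 2
g′(4) = 1/4
g′′(4) = -1/32
g′′′(4) = 3/256
g^(4)(4) = -15/2048
g^(5)(4) = 105/16384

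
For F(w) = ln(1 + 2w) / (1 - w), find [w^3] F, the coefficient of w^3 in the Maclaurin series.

8/3

Expand 1/(denominator) as a geometric series and multiply by the numerator's series.
F(0) = 0
F′(0) = 2
F′′(0) = 0
F′′′(0) = 16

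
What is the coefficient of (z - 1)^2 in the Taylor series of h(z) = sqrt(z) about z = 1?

-1/8

Compute the successive derivatives at the expansion point and divide by k!.
h(1) = 1
h′(1) = 1/2
h′′(1) = -1/4
So c_2 = h′′(1)/2! = -1/8.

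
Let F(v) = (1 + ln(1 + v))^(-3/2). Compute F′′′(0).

-219/8

Plug the Maclaurin series of the inner function into that of the outer and collect terms.
From the series, [v^3] F = -73/16; multiply by 3! = 6 to get -219/8.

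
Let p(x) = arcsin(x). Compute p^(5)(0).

9

Differentiate repeatedly and evaluate at the center.
The coefficient of x^5 in the expansion is 3/40, so p^(5)(0) = 5! * (3/40) = 9.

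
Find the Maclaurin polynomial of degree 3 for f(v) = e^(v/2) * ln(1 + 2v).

23*v^3/12 - v^2 + 2*v

Multiply the two series term by term and collect like powers.
f(0) = 0
f′(0) = 2
f′′(0) = -2
f′′′(0) = 23/2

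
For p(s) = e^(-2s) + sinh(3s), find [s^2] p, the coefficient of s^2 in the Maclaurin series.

Expand each term separately and add.
So c_2 = p′′(0)/2! = 2.

2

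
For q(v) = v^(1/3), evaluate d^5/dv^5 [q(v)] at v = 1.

880/243

The coefficient of (v - 1)^5 in the expansion is 22/729, so q^(5)(1) = 5! * (22/729) = 880/243.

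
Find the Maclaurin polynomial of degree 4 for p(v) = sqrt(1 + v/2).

Differentiate repeatedly and evaluate at the center.
[v^0] = 1;  [v^1] = 1/4;  [v^2] = -1/32;  [v^3] = 1/128;  [v^4] = -5/2048.

-5*v^4/2048 + v^3/128 - v^2/32 + v/4 + 1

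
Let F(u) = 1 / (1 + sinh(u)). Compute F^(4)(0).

32

Expand as Σ (-1)^k u^k with u equal to the inner function's series.
From the series, [u^4] F = 4/3; multiply by 4! = 24 to get 32.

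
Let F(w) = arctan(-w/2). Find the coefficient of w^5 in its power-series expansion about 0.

-1/160

[w^0] = 0;  [w^1] = -1/2;  [w^2] = 0;  [w^3] = 1/24;  [w^4] = 0;  [w^5] = -1/160.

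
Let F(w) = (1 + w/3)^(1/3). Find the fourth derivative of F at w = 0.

-80/6561

From the series, [w^4] F = -10/19683; multiply by 4! = 24 to get -80/6561.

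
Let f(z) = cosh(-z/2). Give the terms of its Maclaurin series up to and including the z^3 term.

z^2/8 + 1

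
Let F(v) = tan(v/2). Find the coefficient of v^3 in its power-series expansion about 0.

F(0) = 0
F′(0) = 1/2
F′′(0) = 0
F′′′(0) = 1/4
Dividing each by k! gives the coefficients c_0, ..., c_3.

1/24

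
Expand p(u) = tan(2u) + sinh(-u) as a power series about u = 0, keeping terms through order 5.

Expand each term separately and add.
[u^0] = 0;  [u^1] = 1;  [u^2] = 0;  [u^3] = 5/2;  [u^4] = 0;  [u^5] = 511/120.

511*u^5/120 + 5*u^3/2 + u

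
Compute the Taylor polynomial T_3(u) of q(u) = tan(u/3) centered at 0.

Differentiate repeatedly and evaluate at the center.
[u^0] = 0;  [u^1] = 1/3;  [u^2] = 0;  [u^3] = 1/81.

u^3/81 + u/3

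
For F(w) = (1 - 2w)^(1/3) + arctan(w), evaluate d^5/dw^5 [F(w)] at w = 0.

-22328/243

Expand each term separately and add.
From the series, [w^5] F = -2791/3645; multiply by 5! = 120 to get -22328/243.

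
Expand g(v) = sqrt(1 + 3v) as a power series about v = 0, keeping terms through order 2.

-9*v^2/8 + 3*v/2 + 1

Apply the Taylor formula c_k = f^(k)(a)/k!.
g(0) = 1
g′(0) = 3/2
g′′(0) = -9/4
The Taylor polynomial is Σ g^(k)(0)/k! · v^k.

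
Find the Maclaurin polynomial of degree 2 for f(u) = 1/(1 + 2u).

f(0) = 1
f′(0) = -2
f′′(0) = 8

4*u^2 - 2*u + 1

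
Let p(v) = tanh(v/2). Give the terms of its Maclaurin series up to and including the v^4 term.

-v^3/24 + v/2

p(0) = 0
p′(0) = 1/2
p′′(0) = 0
p′′′(0) = -1/4
p^(4)(0) = 0
The Taylor polynomial is Σ p^(k)(0)/k! · v^k.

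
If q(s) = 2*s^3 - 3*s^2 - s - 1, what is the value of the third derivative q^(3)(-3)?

From the series, [(s + 3)^3] q = 2; multiply by 3! = 6 to get 12.

12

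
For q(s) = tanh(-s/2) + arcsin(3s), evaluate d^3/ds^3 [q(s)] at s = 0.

109/4

Expand each term separately and add.
From the series, [s^3] q = 109/24; multiply by 3! = 6 to get 109/4.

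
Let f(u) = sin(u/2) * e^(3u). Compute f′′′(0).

Multiply the two series term by term and collect like powers.
From the series, [u^3] f = 107/48; multiply by 3! = 6 to get 107/8.

107/8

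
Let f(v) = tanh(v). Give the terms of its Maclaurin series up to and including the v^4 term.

Use the known series and substitute for the argument.
f(0) = 0
f′(0) = 1
f′′(0) = 0
f′′′(0) = -2
f^(4)(0) = 0
Then c_k = f^(k)(0)/k! gives each Taylor coefficient.

-v^3/3 + v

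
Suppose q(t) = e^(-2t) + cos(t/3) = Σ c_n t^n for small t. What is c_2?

Expand each term separately and add.
q(0) = 2
q′(0) = -2
q′′(0) = 35/9
So c_2 = q′′(0)/2! = 35/18.

35/18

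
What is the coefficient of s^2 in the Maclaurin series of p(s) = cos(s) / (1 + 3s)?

17/2

Multiply the two series term by term and collect like powers.
So c_2 = p′′(0)/2! = 17/2.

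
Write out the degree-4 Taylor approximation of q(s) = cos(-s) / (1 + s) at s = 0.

Multiply the two series term by term and collect like powers.

13*s^4/24 - s^3/2 + s^2/2 - s + 1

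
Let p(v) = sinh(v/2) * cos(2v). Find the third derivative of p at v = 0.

Write out both Maclaurin series and multiply, keeping only the needed powers.
From the series, [v^3] p = -47/48; multiply by 3! = 6 to get -47/8.

-47/8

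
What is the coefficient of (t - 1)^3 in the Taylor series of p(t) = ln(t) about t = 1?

p(1) = 0
p′(1) = 1
p′′(1) = -1
p′′′(1) = 2

1/3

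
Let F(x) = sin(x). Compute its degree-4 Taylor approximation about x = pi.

(x - pi)^3/6 - (x - pi)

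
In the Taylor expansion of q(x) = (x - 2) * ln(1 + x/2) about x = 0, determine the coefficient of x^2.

3/4

Shift and add copies of the series according to the polynomial's terms.
q(0) = 0
q′(0) = -1
q′′(0) = 3/2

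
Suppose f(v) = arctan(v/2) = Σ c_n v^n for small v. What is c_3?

Differentiate repeatedly and evaluate at the center.
f(0) = 0
f′(0) = 1/2
f′′(0) = 0
f′′′(0) = -1/4
The Taylor polynomial is Σ f^(k)(0)/k! · v^k.

-1/24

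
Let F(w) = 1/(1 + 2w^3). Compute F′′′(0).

-12

The coefficient of w^3 in the expansion is -2, so F′′′(0) = 3! * (-2) = -12.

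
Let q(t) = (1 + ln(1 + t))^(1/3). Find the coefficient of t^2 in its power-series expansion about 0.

-5/18

Substitute the inner expansion into the outer series and collect powers.
q(0) = 1
q′(0) = 1/3
q′′(0) = -5/9
Dividing each by k! gives the coefficients c_0, ..., c_2.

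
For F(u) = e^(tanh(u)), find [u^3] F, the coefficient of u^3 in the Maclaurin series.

-1/6

Plug the Maclaurin series of the inner function into that of the outer and collect terms.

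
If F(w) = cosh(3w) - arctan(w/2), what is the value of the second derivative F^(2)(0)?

9

Add the two expansions coefficient-wise.
From the series, [w^2] F = 9/2; multiply by 2! = 2 to get 9.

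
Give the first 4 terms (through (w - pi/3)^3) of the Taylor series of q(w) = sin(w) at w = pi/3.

-(w - pi/3)^3/12 - sqrt(3)*(w - pi/3)^2/4 + (w - pi/3)/2 + sqrt(3)/2

q(pi/3) = sqrt(3)/2
q′(pi/3) = 1/2
q′′(pi/3) = -sqrt(3)/2
q′′′(pi/3) = -1/2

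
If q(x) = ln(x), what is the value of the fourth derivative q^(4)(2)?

From the series, [(x - 2)^4] q = -1/64; multiply by 4! = 24 to get -3/8.

-3/8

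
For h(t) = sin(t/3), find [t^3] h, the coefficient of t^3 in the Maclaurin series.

-1/162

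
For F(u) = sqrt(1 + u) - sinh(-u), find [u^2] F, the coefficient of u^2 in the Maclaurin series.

-1/8

Expand each term separately and add.
[u^0] = 1;  [u^1] = 3/2;  [u^2] = -1/8.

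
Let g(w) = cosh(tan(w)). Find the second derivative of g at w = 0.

1

Compose series: expand the inner function first, then feed it into the outer expansion.
The coefficient of w^2 in the expansion is 1/2, so g′′(0) = 2! * (1/2) = 1.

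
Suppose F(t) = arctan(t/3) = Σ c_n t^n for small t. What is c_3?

[t^0] = 0;  [t^1] = 1/3;  [t^2] = 0;  [t^3] = -1/81.
So c_3 = F′′′(0)/3! = -1/81.

-1/81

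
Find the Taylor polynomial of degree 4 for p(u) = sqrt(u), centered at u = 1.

p(1) = 1
p′(1) = 1/2
p′′(1) = -1/4
p′′′(1) = 3/8
p^(4)(1) = -15/16

-5*(u - 1)^4/128 + (u - 1)^3/16 - (u - 1)^2/8 + (u - 1)/2 + 1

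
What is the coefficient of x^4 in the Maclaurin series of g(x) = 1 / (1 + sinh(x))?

Write 1/(1+u) = 1 - u + u^2 - u^3 + ... and substitute the series for u.
[x^0] = 1;  [x^1] = -1;  [x^2] = 1;  [x^3] = -7/6;  [x^4] = 4/3.

4/3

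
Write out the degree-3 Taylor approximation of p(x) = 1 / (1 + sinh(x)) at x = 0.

Use the geometric series for the reciprocal, then substitute.
[x^0] = 1;  [x^1] = -1;  [x^2] = 1;  [x^3] = -7/6.

-7*x^3/6 + x^2 - x + 1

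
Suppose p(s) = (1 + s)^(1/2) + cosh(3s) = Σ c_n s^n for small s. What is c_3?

Expand each term separately and add.
p(0) = 2
p′(0) = 1/2
p′′(0) = 35/4
p′′′(0) = 3/8
The Taylor polynomial is Σ p^(k)(0)/k! · s^k.

1/16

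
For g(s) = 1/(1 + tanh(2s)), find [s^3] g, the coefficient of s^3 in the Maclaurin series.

-16/3

Plug the Maclaurin series of the inner function into that of the outer and collect terms.
g(0) = 1
g′(0) = -2
g′′(0) = 8
g′′′(0) = -32
Then c_k = g^(k)(0)/k! gives each Taylor coefficient.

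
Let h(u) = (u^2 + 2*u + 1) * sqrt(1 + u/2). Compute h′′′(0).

Distribute the polynomial across the series and collect like powers.
From the series, [u^3] h = 25/128; multiply by 3! = 6 to get 75/64.

75/64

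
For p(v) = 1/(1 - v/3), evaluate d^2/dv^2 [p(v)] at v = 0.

Differentiate repeatedly and evaluate at the center.
The coefficient of v^2 in the expansion is 1/9, so p′′(0) = 2! * (1/9) = 2/9.

2/9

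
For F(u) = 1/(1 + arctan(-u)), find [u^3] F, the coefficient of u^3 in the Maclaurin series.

2/3

Let u equal the inner series; expand the outer function in u and truncate.
F(0) = 1
F′(0) = 1
F′′(0) = 2
F′′′(0) = 4
The Taylor polynomial is Σ F^(k)(0)/k! · u^k.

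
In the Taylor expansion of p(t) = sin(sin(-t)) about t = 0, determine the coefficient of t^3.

1/3

Substitute the inner expansion into the outer series and collect powers.
[t^0] = 0;  [t^1] = -1;  [t^2] = 0;  [t^3] = 1/3.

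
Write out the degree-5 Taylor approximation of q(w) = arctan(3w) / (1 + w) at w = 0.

Take the Cauchy product of the two expansions.
q(0) = 0
q′(0) = 3
q′′(0) = -6
q′′′(0) = -36
q^(4)(0) = 144
q^(5)(0) = 5112
Then c_k = q^(k)(0)/k! gives each Taylor coefficient.

213*w^5/5 + 6*w^4 - 6*w^3 - 3*w^2 + 3*w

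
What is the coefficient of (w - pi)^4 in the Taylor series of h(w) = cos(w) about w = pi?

c_4 = h^(4)(pi)/4! = -1/24.

-1/24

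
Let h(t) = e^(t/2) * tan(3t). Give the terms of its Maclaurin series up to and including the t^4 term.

73*t^4/16 + 75*t^3/8 + 3*t^2/2 + 3*t

Write out both Maclaurin series and multiply, keeping only the needed powers.
h(0) = 0
h′(0) = 3
h′′(0) = 3
h′′′(0) = 225/4
h^(4)(0) = 219/2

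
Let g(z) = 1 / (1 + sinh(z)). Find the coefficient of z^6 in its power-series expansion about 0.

Use the geometric series for the reciprocal, then substitute.
g(0) = 1
g′(0) = -1
g′′(0) = 2
g′′′(0) = -7
g^(4)(0) = 32
g^(5)(0) = -181
g^(6)(0) = 1232
So c_6 = g^(6)(0)/6! = 77/45.

77/45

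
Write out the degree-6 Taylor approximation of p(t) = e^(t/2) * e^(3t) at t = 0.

Multiply the two series term by term and collect like powers.

117649*t^6/46080 + 16807*t^5/3840 + 2401*t^4/384 + 343*t^3/48 + 49*t^2/8 + 7*t/2 + 1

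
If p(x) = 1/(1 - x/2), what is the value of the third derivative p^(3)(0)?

From the series, [x^3] p = 1/8; multiply by 3! = 6 to get 3/4.

3/4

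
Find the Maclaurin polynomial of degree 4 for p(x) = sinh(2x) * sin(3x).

Take the Cauchy product of the two expansions.
p(0) = 0
p′(0) = 0
p′′(0) = 12
p′′′(0) = 0
p^(4)(0) = -120

-5*x^4 + 6*x^2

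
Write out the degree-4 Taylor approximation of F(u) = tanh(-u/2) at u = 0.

u^3/24 - u/2

Use the known series and substitute for the argument.
[u^0] = 0;  [u^1] = -1/2;  [u^2] = 0;  [u^3] = 1/24;  [u^4] = 0.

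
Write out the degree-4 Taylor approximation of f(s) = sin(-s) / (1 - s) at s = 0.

-5*s^4/6 - 5*s^3/6 - s^2 - s

Multiply the numerator's expansion by the denominator's geometric series.
f(0) = 0
f′(0) = -1
f′′(0) = -2
f′′′(0) = -5
f^(4)(0) = -20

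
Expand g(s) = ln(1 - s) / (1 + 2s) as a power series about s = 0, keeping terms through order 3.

Expand each factor separately, then convolve coefficients.
g(0) = 0
g′(0) = -1
g′′(0) = 3
g′′′(0) = -20

-10*s^3/3 + 3*s^2/2 - s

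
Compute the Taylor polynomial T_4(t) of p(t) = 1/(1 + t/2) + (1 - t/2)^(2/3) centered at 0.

Combine the two series term by term.

59*t^4/972 - 85*t^3/648 + 2*t^2/9 - 5*t/6 + 2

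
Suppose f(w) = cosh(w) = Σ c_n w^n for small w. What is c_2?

[w^0] = 1;  [w^1] = 0;  [w^2] = 1/2.

1/2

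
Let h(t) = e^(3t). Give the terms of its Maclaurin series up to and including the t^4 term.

h(0) = 1
h′(0) = 3
h′′(0) = 9
h′′′(0) = 27
h^(4)(0) = 81
Then c_k = h^(k)(0)/k! gives each Taylor coefficient.

27*t^4/8 + 9*t^3/2 + 9*t^2/2 + 3*t + 1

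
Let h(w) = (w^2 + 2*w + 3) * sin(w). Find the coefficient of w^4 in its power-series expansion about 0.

Distribute the polynomial across the series and collect like powers.
So c_4 = h^(4)(0)/4! = -1/3.

-1/3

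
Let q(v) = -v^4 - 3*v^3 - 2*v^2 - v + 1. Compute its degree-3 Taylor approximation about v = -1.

(v + 1)^3 + (v + 1)^2 - 2*(v + 1) + 2

Apply the Taylor formula c_k = f^(k)(a)/k!.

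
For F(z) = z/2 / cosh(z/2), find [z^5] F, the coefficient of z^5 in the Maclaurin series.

5/768

Invert the denominator's series and multiply.
F(0) = 0
F′(0) = 1/2
F′′(0) = 0
F′′′(0) = -3/8
F^(4)(0) = 0
F^(5)(0) = 25/32
So c_5 = F^(5)(0)/5! = 5/768.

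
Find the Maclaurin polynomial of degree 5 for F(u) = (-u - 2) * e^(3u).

Multiply each power in the prefactor through the base expansion.
F(0) = -2
F′(0) = -7
F′′(0) = -24
F′′′(0) = -81
F^(4)(0) = -270
F^(5)(0) = -891
The Taylor polynomial is Σ F^(k)(0)/k! · u^k.

-297*u^5/40 - 45*u^4/4 - 27*u^3/2 - 12*u^2 - 7*u - 2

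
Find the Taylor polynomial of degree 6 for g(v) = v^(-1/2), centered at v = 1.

[(v - 1)^0] = 1;  [(v - 1)^1] = -1/2;  [(v - 1)^2] = 3/8;  [(v - 1)^3] = -5/16;  [(v - 1)^4] = 35/128;  [(v - 1)^5] = -63/256;  [(v - 1)^6] = 231/1024.

231*(v - 1)^6/1024 - 63*(v - 1)^5/256 + 35*(v - 1)^4/128 - 5*(v - 1)^3/16 + 3*(v - 1)^2/8 - (v - 1)/2 + 1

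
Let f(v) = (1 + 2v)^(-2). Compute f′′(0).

24

The coefficient of v^2 in the expansion is 12, so f′′(0) = 2! * (12) = 24.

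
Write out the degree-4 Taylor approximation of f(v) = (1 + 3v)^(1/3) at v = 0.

-10*v^4/3 + 5*v^3/3 - v^2 + v + 1

[v^0] = 1;  [v^1] = 1;  [v^2] = -1;  [v^3] = 5/3;  [v^4] = -10/3.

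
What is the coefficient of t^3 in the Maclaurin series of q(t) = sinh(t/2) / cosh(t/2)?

Write the quotient as an unknown series and match coefficients against numerator = denominator · series.

-1/24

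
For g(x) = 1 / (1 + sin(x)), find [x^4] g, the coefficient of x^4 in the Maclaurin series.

2/3

Use the geometric series for the reciprocal, then substitute.
[x^0] = 1;  [x^1] = -1;  [x^2] = 1;  [x^3] = -5/6;  [x^4] = 2/3.
So c_4 = g^(4)(0)/4! = 2/3.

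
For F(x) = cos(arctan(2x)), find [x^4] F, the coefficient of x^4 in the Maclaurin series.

6

Substitute the inner expansion into the outer series and collect powers.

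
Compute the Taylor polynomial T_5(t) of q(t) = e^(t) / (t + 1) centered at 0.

Expand 1/(denominator) as a geometric series and multiply by the numerator's series.
[t^0] = 1;  [t^1] = 0;  [t^2] = 1/2;  [t^3] = -1/3;  [t^4] = 3/8;  [t^5] = -11/30.

-11*t^5/30 + 3*t^4/8 - t^3/3 + t^2/2 + 1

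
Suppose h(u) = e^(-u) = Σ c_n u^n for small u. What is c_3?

Compute the successive derivatives at the expansion point and divide by k!.
h(0) = 1
h′(0) = -1
h′′(0) = 1
h′′′(0) = -1
So c_3 = h′′′(0)/3! = -1/6.

-1/6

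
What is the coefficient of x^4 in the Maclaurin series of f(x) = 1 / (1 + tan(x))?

5/3

Expand as Σ (-1)^k u^k with u equal to the inner function's series.
f(0) = 1
f′(0) = -1
f′′(0) = 2
f′′′(0) = -8
f^(4)(0) = 40
So c_4 = f^(4)(0)/4! = 5/3.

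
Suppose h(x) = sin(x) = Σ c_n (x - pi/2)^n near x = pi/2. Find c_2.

-1/2

Differentiate repeatedly and evaluate at the center.
So c_2 = h′′(pi/2)/2! = -1/2.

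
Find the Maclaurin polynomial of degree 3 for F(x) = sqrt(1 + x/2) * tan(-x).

Take the Cauchy product of the two expansions.
F(0) = 0
F′(0) = -1
F′′(0) = -1/2
F′′′(0) = -29/16
The Taylor polynomial is Σ F^(k)(0)/k! · x^k.

-29*x^3/96 - x^2/4 - x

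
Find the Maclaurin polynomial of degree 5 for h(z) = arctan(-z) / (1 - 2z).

Take the Cauchy product of the two expansions.
h(0) = 0
h′(0) = -1
h′′(0) = -4
h′′′(0) = -22
h^(4)(0) = -176
h^(5)(0) = -1784

-223*z^5/15 - 22*z^4/3 - 11*z^3/3 - 2*z^2 - z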